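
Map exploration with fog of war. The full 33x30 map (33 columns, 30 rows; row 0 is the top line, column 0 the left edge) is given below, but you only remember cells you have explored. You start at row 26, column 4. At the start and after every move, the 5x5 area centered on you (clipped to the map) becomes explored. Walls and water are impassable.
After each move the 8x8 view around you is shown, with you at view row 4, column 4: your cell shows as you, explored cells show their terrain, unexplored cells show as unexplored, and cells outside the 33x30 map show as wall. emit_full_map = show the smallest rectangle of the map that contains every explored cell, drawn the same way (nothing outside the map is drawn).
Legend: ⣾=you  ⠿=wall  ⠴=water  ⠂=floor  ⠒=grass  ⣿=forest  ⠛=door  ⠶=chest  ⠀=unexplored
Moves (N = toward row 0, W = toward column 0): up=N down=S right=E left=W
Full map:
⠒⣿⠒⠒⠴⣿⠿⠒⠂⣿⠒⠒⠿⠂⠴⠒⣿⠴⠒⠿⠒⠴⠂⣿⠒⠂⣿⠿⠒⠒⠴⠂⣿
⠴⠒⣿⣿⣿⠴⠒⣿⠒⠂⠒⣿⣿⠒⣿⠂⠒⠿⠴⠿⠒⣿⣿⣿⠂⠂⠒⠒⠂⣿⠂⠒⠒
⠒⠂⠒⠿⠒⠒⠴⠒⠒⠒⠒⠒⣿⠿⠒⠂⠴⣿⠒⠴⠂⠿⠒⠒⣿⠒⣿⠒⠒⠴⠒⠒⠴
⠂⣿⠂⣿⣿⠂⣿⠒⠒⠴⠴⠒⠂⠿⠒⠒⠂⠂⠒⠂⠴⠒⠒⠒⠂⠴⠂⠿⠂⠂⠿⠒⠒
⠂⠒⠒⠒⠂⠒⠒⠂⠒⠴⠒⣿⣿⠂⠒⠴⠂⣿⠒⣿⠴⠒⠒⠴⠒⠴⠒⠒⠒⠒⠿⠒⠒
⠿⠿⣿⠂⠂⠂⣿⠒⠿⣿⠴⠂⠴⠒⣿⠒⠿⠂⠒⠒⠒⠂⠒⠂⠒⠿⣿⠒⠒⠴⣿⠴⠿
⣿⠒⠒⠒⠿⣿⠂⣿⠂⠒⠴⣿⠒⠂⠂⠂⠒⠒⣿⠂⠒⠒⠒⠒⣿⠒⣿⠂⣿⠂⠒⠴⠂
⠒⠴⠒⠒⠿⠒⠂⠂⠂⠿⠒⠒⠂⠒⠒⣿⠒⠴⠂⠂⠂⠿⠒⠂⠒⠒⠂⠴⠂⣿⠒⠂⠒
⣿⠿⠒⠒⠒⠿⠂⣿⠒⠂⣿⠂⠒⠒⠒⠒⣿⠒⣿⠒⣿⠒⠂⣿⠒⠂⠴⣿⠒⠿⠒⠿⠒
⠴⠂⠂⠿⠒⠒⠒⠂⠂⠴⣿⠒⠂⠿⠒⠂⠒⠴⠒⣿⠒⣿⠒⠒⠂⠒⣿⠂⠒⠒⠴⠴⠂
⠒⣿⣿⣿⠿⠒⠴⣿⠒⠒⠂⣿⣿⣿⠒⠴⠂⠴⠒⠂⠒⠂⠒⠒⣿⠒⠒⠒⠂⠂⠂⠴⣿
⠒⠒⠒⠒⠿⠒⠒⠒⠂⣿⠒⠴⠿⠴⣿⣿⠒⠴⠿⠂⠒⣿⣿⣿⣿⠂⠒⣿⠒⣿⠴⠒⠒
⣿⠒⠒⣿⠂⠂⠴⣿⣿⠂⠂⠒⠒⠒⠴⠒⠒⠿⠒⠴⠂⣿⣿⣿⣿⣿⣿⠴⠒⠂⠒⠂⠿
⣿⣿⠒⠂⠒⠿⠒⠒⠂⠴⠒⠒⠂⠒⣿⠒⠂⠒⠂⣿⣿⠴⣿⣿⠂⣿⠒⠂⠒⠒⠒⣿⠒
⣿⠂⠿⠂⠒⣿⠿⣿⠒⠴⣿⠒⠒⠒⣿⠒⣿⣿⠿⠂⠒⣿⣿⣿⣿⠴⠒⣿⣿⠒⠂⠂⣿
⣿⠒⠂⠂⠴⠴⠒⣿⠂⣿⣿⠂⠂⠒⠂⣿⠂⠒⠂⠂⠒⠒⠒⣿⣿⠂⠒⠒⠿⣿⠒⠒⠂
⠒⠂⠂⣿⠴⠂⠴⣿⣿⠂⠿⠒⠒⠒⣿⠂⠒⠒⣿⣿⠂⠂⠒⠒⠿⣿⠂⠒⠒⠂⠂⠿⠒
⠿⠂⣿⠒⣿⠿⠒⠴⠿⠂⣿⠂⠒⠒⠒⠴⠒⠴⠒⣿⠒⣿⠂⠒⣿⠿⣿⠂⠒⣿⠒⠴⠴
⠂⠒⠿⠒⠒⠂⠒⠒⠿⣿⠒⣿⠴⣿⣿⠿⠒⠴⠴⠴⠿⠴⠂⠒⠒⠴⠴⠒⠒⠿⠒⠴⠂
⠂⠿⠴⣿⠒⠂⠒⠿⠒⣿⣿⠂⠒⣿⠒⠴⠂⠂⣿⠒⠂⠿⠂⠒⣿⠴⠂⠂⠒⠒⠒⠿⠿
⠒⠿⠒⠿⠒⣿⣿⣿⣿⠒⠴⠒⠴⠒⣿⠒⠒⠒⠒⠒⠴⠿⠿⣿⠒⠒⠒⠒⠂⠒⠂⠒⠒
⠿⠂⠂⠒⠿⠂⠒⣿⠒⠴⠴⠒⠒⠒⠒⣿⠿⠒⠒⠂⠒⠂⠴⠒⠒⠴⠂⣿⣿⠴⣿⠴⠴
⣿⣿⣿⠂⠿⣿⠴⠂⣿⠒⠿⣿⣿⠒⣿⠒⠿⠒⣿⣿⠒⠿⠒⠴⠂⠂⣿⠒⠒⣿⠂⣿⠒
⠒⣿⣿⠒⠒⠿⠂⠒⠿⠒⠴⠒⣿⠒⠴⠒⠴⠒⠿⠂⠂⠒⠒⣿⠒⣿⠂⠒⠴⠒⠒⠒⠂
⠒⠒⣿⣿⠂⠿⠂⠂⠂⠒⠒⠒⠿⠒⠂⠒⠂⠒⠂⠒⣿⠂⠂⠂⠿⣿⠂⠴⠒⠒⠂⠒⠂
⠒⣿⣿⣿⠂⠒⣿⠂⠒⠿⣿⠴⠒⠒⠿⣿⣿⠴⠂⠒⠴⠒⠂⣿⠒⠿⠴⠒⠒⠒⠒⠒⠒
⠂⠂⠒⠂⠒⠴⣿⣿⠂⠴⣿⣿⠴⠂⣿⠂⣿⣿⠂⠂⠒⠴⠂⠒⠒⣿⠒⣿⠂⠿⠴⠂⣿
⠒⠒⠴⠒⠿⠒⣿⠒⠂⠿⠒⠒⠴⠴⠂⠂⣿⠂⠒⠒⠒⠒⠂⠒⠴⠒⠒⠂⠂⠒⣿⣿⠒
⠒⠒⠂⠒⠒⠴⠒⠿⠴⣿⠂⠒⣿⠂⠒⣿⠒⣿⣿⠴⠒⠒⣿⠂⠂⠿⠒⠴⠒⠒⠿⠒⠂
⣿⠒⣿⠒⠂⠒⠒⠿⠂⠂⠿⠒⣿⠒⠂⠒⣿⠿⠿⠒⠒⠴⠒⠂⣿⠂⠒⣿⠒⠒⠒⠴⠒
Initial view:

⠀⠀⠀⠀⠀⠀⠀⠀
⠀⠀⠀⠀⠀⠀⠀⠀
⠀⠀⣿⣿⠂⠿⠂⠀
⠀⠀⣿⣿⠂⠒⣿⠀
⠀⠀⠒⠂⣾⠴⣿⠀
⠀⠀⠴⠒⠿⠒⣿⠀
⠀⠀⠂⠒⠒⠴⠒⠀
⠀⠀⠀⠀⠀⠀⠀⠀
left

⠿⠀⠀⠀⠀⠀⠀⠀
⠿⠀⠀⠀⠀⠀⠀⠀
⠿⠀⠒⣿⣿⠂⠿⠂
⠿⠀⣿⣿⣿⠂⠒⣿
⠿⠀⠂⠒⣾⠒⠴⣿
⠿⠀⠒⠴⠒⠿⠒⣿
⠿⠀⠒⠂⠒⠒⠴⠒
⠿⠀⠀⠀⠀⠀⠀⠀

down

⠿⠀⠀⠀⠀⠀⠀⠀
⠿⠀⠒⣿⣿⠂⠿⠂
⠿⠀⣿⣿⣿⠂⠒⣿
⠿⠀⠂⠒⠂⠒⠴⣿
⠿⠀⠒⠴⣾⠿⠒⣿
⠿⠀⠒⠂⠒⠒⠴⠒
⠿⠀⠒⣿⠒⠂⠒⠀
⠿⠿⠿⠿⠿⠿⠿⠿

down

⠿⠀⠒⣿⣿⠂⠿⠂
⠿⠀⣿⣿⣿⠂⠒⣿
⠿⠀⠂⠒⠂⠒⠴⣿
⠿⠀⠒⠴⠒⠿⠒⣿
⠿⠀⠒⠂⣾⠒⠴⠒
⠿⠀⠒⣿⠒⠂⠒⠀
⠿⠿⠿⠿⠿⠿⠿⠿
⠿⠿⠿⠿⠿⠿⠿⠿

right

⠀⠒⣿⣿⠂⠿⠂⠀
⠀⣿⣿⣿⠂⠒⣿⠀
⠀⠂⠒⠂⠒⠴⣿⠀
⠀⠒⠴⠒⠿⠒⣿⠀
⠀⠒⠂⠒⣾⠴⠒⠀
⠀⠒⣿⠒⠂⠒⠒⠀
⠿⠿⠿⠿⠿⠿⠿⠿
⠿⠿⠿⠿⠿⠿⠿⠿

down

⠀⣿⣿⣿⠂⠒⣿⠀
⠀⠂⠒⠂⠒⠴⣿⠀
⠀⠒⠴⠒⠿⠒⣿⠀
⠀⠒⠂⠒⠒⠴⠒⠀
⠀⠒⣿⠒⣾⠒⠒⠀
⠿⠿⠿⠿⠿⠿⠿⠿
⠿⠿⠿⠿⠿⠿⠿⠿
⠿⠿⠿⠿⠿⠿⠿⠿

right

⣿⣿⣿⠂⠒⣿⠀⠀
⠂⠒⠂⠒⠴⣿⠀⠀
⠒⠴⠒⠿⠒⣿⠒⠀
⠒⠂⠒⠒⠴⠒⠿⠀
⠒⣿⠒⠂⣾⠒⠿⠀
⠿⠿⠿⠿⠿⠿⠿⠿
⠿⠿⠿⠿⠿⠿⠿⠿
⠿⠿⠿⠿⠿⠿⠿⠿

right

⣿⣿⠂⠒⣿⠀⠀⠀
⠒⠂⠒⠴⣿⠀⠀⠀
⠴⠒⠿⠒⣿⠒⠂⠀
⠂⠒⠒⠴⠒⠿⠴⠀
⣿⠒⠂⠒⣾⠿⠂⠀
⠿⠿⠿⠿⠿⠿⠿⠿
⠿⠿⠿⠿⠿⠿⠿⠿
⠿⠿⠿⠿⠿⠿⠿⠿

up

⣿⣿⠂⠿⠂⠀⠀⠀
⣿⣿⠂⠒⣿⠀⠀⠀
⠒⠂⠒⠴⣿⣿⠂⠀
⠴⠒⠿⠒⣿⠒⠂⠀
⠂⠒⠒⠴⣾⠿⠴⠀
⣿⠒⠂⠒⠒⠿⠂⠀
⠿⠿⠿⠿⠿⠿⠿⠿
⠿⠿⠿⠿⠿⠿⠿⠿

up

⠀⠀⠀⠀⠀⠀⠀⠀
⣿⣿⠂⠿⠂⠀⠀⠀
⣿⣿⠂⠒⣿⠂⠒⠀
⠒⠂⠒⠴⣿⣿⠂⠀
⠴⠒⠿⠒⣾⠒⠂⠀
⠂⠒⠒⠴⠒⠿⠴⠀
⣿⠒⠂⠒⠒⠿⠂⠀
⠿⠿⠿⠿⠿⠿⠿⠿

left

⠀⠀⠀⠀⠀⠀⠀⠀
⠒⣿⣿⠂⠿⠂⠀⠀
⣿⣿⣿⠂⠒⣿⠂⠒
⠂⠒⠂⠒⠴⣿⣿⠂
⠒⠴⠒⠿⣾⣿⠒⠂
⠒⠂⠒⠒⠴⠒⠿⠴
⠒⣿⠒⠂⠒⠒⠿⠂
⠿⠿⠿⠿⠿⠿⠿⠿

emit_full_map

⠒⣿⣿⠂⠿⠂⠀⠀
⣿⣿⣿⠂⠒⣿⠂⠒
⠂⠒⠂⠒⠴⣿⣿⠂
⠒⠴⠒⠿⣾⣿⠒⠂
⠒⠂⠒⠒⠴⠒⠿⠴
⠒⣿⠒⠂⠒⠒⠿⠂

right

⠀⠀⠀⠀⠀⠀⠀⠀
⣿⣿⠂⠿⠂⠀⠀⠀
⣿⣿⠂⠒⣿⠂⠒⠀
⠒⠂⠒⠴⣿⣿⠂⠀
⠴⠒⠿⠒⣾⠒⠂⠀
⠂⠒⠒⠴⠒⠿⠴⠀
⣿⠒⠂⠒⠒⠿⠂⠀
⠿⠿⠿⠿⠿⠿⠿⠿

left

⠀⠀⠀⠀⠀⠀⠀⠀
⠒⣿⣿⠂⠿⠂⠀⠀
⣿⣿⣿⠂⠒⣿⠂⠒
⠂⠒⠂⠒⠴⣿⣿⠂
⠒⠴⠒⠿⣾⣿⠒⠂
⠒⠂⠒⠒⠴⠒⠿⠴
⠒⣿⠒⠂⠒⠒⠿⠂
⠿⠿⠿⠿⠿⠿⠿⠿


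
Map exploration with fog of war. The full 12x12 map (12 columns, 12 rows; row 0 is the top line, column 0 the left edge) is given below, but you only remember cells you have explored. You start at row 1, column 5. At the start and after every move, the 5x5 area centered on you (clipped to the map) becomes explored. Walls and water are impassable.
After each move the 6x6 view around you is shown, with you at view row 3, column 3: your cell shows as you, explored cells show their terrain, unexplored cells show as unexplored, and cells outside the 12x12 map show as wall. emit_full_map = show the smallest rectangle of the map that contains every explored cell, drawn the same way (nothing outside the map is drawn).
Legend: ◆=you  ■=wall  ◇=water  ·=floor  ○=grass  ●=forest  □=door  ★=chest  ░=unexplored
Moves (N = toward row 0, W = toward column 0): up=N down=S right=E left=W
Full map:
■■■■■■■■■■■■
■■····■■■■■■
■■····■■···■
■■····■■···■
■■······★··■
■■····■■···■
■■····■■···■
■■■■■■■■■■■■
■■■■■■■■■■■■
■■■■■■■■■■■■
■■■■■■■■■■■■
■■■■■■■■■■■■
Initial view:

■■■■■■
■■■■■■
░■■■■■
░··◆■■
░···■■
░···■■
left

■■■■■■
■■■■■■
░■■■■■
░··◆·■
░····■
░····■

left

■■■■■■
■■■■■■
░■■■■■
░■·◆··
░■····
░■····

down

■■■■■■
░■■■■■
░■····
░■·◆··
░■····
░■····

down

░■■■■■
░■····
░■····
░■·◆··
░■····
░■····

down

░■····
░■····
░■····
░■·◆··
░■····
░■····

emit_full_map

■■■■■■■
■····■■
■····■■
■····■■
■·◆··░░
■····░░
■····░░

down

░■····
░■····
░■····
░■·◆··
░■····
░■■■■■

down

░■····
░■····
░■····
░■·◆··
░■■■■■
░■■■■■

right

■····■
■·····
■····■
■··◆·■
■■■■■■
■■■■■■

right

····■■
······
····■■
···◆■■
■■■■■■
■■■■■■

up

····■■
····■■
······
···◆■■
····■■
■■■■■■

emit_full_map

■■■■■■■
■····■■
■····■■
■····■■
■······
■···◆■■
■····■■
■■■■■■■
■■■■■■■

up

····■■
····■■
····■■
···◆··
····■■
····■■

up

■■■■■■
····■■
····■■
···◆■■
······
····■■

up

■■■■■■
■■■■■■
····■■
···◆■■
····■■
······

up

■■■■■■
■■■■■■
■■■■■■
···◆■■
····■■
····■■

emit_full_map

■■■■■■■
■···◆■■
■····■■
■····■■
■······
■····■■
■····■■
■■■■■■■
■■■■■■■


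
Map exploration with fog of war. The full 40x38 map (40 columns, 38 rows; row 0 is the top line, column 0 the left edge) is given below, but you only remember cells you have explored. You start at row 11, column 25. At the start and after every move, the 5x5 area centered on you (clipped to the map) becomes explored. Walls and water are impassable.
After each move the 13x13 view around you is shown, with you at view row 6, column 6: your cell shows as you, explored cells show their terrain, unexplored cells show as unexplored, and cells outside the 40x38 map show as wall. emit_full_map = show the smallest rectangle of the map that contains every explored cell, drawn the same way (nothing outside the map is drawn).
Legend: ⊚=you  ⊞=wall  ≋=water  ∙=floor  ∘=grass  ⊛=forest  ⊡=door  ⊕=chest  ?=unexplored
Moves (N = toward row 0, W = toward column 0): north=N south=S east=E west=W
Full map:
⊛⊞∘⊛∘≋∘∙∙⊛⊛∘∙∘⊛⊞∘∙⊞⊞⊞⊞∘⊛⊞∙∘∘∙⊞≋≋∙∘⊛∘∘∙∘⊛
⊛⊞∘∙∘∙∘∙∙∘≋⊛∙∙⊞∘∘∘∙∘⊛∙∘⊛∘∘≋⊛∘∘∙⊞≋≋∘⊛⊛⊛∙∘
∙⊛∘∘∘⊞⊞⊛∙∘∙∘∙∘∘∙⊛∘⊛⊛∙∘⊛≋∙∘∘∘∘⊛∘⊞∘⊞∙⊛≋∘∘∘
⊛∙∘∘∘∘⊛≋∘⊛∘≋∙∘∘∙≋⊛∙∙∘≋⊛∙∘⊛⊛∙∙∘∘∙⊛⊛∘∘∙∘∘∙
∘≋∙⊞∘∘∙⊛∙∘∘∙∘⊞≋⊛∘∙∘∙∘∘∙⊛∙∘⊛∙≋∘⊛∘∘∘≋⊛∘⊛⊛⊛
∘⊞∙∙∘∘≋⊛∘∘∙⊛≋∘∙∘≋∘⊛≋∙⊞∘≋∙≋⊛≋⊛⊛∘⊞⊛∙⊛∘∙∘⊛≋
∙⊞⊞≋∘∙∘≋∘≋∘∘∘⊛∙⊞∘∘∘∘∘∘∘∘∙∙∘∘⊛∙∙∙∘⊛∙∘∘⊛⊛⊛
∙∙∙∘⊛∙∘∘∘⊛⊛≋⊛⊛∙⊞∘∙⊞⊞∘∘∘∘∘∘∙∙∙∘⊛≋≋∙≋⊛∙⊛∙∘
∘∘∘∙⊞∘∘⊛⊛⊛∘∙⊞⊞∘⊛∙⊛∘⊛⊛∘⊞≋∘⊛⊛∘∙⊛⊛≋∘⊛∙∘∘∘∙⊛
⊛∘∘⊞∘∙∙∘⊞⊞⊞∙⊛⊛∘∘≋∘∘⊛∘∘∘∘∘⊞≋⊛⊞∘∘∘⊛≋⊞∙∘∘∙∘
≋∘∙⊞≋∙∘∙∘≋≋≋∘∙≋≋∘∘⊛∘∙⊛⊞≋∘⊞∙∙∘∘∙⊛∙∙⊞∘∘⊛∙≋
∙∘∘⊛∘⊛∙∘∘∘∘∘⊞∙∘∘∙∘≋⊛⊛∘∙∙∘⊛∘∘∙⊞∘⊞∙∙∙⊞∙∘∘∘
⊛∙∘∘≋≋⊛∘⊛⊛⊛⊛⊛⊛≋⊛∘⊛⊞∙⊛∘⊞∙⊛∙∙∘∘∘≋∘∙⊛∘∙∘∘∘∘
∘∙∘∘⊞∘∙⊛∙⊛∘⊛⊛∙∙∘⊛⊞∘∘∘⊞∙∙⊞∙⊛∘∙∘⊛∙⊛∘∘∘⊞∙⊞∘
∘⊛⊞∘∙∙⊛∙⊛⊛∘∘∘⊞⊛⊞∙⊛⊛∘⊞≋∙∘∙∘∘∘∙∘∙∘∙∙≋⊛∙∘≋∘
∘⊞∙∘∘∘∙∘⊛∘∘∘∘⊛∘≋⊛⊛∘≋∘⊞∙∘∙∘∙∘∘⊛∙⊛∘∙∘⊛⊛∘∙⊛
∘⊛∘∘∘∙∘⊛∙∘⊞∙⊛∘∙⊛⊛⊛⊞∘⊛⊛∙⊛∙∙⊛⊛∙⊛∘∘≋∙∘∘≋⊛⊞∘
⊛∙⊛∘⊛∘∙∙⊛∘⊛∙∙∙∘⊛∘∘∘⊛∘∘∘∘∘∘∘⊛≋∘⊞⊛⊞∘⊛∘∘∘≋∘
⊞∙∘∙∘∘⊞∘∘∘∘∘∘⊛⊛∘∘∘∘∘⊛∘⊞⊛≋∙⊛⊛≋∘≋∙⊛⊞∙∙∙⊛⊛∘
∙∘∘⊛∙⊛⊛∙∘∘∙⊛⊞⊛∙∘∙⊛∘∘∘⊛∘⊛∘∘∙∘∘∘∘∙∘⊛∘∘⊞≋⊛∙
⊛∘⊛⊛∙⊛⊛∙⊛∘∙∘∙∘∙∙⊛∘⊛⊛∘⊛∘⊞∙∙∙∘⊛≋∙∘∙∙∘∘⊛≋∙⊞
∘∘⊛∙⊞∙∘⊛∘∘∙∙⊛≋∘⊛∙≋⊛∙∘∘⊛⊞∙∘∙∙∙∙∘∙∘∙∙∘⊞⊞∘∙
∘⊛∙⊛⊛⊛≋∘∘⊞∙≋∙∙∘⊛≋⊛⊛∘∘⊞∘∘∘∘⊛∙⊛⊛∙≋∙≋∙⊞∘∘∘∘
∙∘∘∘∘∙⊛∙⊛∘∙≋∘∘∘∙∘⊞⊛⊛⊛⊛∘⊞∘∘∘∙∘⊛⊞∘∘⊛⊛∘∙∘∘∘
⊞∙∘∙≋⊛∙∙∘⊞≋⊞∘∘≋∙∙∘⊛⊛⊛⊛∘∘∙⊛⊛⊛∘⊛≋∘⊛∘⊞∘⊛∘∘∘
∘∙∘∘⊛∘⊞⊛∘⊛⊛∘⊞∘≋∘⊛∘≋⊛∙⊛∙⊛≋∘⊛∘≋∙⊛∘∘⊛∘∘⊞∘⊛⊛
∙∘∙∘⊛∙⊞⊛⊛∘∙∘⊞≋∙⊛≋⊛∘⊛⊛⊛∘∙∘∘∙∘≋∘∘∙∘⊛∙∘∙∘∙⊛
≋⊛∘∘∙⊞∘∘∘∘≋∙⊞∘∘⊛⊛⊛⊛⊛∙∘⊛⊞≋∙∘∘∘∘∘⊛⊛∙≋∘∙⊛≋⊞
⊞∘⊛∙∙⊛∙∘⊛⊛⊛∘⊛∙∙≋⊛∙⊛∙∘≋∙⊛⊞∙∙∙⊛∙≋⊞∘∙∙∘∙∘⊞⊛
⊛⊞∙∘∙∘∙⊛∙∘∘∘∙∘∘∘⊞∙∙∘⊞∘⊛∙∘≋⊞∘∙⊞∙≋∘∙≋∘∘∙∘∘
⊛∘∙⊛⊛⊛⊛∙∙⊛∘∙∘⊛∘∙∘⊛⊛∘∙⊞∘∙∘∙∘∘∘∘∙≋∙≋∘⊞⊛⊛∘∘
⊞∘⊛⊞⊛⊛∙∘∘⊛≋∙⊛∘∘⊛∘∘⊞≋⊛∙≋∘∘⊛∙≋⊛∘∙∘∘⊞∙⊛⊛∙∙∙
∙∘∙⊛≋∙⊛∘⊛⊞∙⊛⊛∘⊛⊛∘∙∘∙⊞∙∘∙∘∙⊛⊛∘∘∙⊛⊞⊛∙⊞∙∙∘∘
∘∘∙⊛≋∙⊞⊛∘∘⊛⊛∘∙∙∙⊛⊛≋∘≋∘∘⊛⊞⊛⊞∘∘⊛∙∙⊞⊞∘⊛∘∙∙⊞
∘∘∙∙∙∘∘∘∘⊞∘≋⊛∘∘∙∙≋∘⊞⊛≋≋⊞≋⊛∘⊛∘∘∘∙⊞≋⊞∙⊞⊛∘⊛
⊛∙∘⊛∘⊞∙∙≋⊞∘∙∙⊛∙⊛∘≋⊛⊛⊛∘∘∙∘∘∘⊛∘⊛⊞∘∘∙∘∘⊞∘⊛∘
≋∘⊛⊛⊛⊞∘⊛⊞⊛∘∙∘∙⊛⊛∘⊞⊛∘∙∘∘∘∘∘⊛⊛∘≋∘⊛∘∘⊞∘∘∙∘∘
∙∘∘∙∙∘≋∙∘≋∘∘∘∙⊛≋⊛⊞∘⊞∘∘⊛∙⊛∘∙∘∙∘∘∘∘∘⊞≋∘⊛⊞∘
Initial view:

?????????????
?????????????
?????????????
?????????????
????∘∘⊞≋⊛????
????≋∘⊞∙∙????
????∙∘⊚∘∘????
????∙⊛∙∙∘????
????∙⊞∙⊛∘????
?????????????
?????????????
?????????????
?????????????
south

?????????????
?????????????
?????????????
????∘∘⊞≋⊛????
????≋∘⊞∙∙????
????∙∘⊛∘∘????
????∙⊛⊚∙∘????
????∙⊞∙⊛∘????
????∘∙∘∘∘????
?????????????
?????????????
?????????????
?????????????

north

?????????????
?????????????
?????????????
?????????????
????∘∘⊞≋⊛????
????≋∘⊞∙∙????
????∙∘⊚∘∘????
????∙⊛∙∙∘????
????∙⊞∙⊛∘????
????∘∙∘∘∘????
?????????????
?????????????
?????????????

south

?????????????
?????????????
?????????????
????∘∘⊞≋⊛????
????≋∘⊞∙∙????
????∙∘⊛∘∘????
????∙⊛⊚∙∘????
????∙⊞∙⊛∘????
????∘∙∘∘∘????
?????????????
?????????????
?????????????
?????????????

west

?????????????
?????????????
?????????????
?????∘∘⊞≋⊛???
????⊞≋∘⊞∙∙???
????∙∙∘⊛∘∘???
????⊞∙⊚∙∙∘???
????∙∙⊞∙⊛∘???
????∙∘∙∘∘∘???
?????????????
?????????????
?????????????
?????????????

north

?????????????
?????????????
?????????????
?????????????
????∘∘∘⊞≋⊛???
????⊞≋∘⊞∙∙???
????∙∙⊚⊛∘∘???
????⊞∙⊛∙∙∘???
????∙∙⊞∙⊛∘???
????∙∘∙∘∘∘???
?????????????
?????????????
?????????????

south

?????????????
?????????????
?????????????
????∘∘∘⊞≋⊛???
????⊞≋∘⊞∙∙???
????∙∙∘⊛∘∘???
????⊞∙⊚∙∙∘???
????∙∙⊞∙⊛∘???
????∙∘∙∘∘∘???
?????????????
?????????????
?????????????
?????????????

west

?????????????
?????????????
?????????????
?????∘∘∘⊞≋⊛??
????⊛⊞≋∘⊞∙∙??
????∘∙∙∘⊛∘∘??
????∘⊞⊚⊛∙∙∘??
????⊞∙∙⊞∙⊛∘??
????≋∙∘∙∘∘∘??
?????????????
?????????????
?????????????
?????????????

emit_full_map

?∘∘∘⊞≋⊛
⊛⊞≋∘⊞∙∙
∘∙∙∘⊛∘∘
∘⊞⊚⊛∙∙∘
⊞∙∙⊞∙⊛∘
≋∙∘∙∘∘∘

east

?????????????
?????????????
?????????????
????∘∘∘⊞≋⊛???
???⊛⊞≋∘⊞∙∙???
???∘∙∙∘⊛∘∘???
???∘⊞∙⊚∙∙∘???
???⊞∙∙⊞∙⊛∘???
???≋∙∘∙∘∘∘???
?????????????
?????????????
?????????????
?????????????

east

?????????????
?????????????
?????????????
???∘∘∘⊞≋⊛????
??⊛⊞≋∘⊞∙∙????
??∘∙∙∘⊛∘∘????
??∘⊞∙⊛⊚∙∘????
??⊞∙∙⊞∙⊛∘????
??≋∙∘∙∘∘∘????
?????????????
?????????????
?????????????
?????????????

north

?????????????
?????????????
?????????????
?????????????
???∘∘∘⊞≋⊛????
??⊛⊞≋∘⊞∙∙????
??∘∙∙∘⊚∘∘????
??∘⊞∙⊛∙∙∘????
??⊞∙∙⊞∙⊛∘????
??≋∙∘∙∘∘∘????
?????????????
?????????????
?????????????

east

?????????????
?????????????
?????????????
?????????????
??∘∘∘⊞≋⊛⊞????
?⊛⊞≋∘⊞∙∙∘????
?∘∙∙∘⊛⊚∘∙????
?∘⊞∙⊛∙∙∘∘????
?⊞∙∙⊞∙⊛∘∙????
?≋∙∘∙∘∘∘?????
?????????????
?????????????
?????????????

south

?????????????
?????????????
?????????????
??∘∘∘⊞≋⊛⊞????
?⊛⊞≋∘⊞∙∙∘????
?∘∙∙∘⊛∘∘∙????
?∘⊞∙⊛∙⊚∘∘????
?⊞∙∙⊞∙⊛∘∙????
?≋∙∘∙∘∘∘∙????
?????????????
?????????????
?????????????
?????????????

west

?????????????
?????????????
?????????????
???∘∘∘⊞≋⊛⊞???
??⊛⊞≋∘⊞∙∙∘???
??∘∙∙∘⊛∘∘∙???
??∘⊞∙⊛⊚∙∘∘???
??⊞∙∙⊞∙⊛∘∙???
??≋∙∘∙∘∘∘∙???
?????????????
?????????????
?????????????
?????????????

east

?????????????
?????????????
?????????????
??∘∘∘⊞≋⊛⊞????
?⊛⊞≋∘⊞∙∙∘????
?∘∙∙∘⊛∘∘∙????
?∘⊞∙⊛∙⊚∘∘????
?⊞∙∙⊞∙⊛∘∙????
?≋∙∘∙∘∘∘∙????
?????????????
?????????????
?????????????
?????????????

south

?????????????
?????????????
??∘∘∘⊞≋⊛⊞????
?⊛⊞≋∘⊞∙∙∘????
?∘∙∙∘⊛∘∘∙????
?∘⊞∙⊛∙∙∘∘????
?⊞∙∙⊞∙⊚∘∙????
?≋∙∘∙∘∘∘∙????
????∙∘∙∘∘????
?????????????
?????????????
?????????????
?????????????

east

?????????????
?????????????
?∘∘∘⊞≋⊛⊞?????
⊛⊞≋∘⊞∙∙∘?????
∘∙∙∘⊛∘∘∙⊞????
∘⊞∙⊛∙∙∘∘∘????
⊞∙∙⊞∙⊛⊚∙∘????
≋∙∘∙∘∘∘∙∘????
???∙∘∙∘∘⊛????
?????????????
?????????????
?????????????
?????????????

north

?????????????
?????????????
?????????????
?∘∘∘⊞≋⊛⊞?????
⊛⊞≋∘⊞∙∙∘∘????
∘∙∙∘⊛∘∘∙⊞????
∘⊞∙⊛∙∙⊚∘∘????
⊞∙∙⊞∙⊛∘∙∘????
≋∙∘∙∘∘∘∙∘????
???∙∘∙∘∘⊛????
?????????????
?????????????
?????????????

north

?????????????
?????????????
?????????????
?????????????
?∘∘∘⊞≋⊛⊞∘????
⊛⊞≋∘⊞∙∙∘∘????
∘∙∙∘⊛∘⊚∙⊞????
∘⊞∙⊛∙∙∘∘∘????
⊞∙∙⊞∙⊛∘∙∘????
≋∙∘∙∘∘∘∙∘????
???∙∘∙∘∘⊛????
?????????????
?????????????

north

?????????????
?????????????
?????????????
?????????????
????⊛⊛∘∙⊛????
?∘∘∘⊞≋⊛⊞∘????
⊛⊞≋∘⊞∙⊚∘∘????
∘∙∙∘⊛∘∘∙⊞????
∘⊞∙⊛∙∙∘∘∘????
⊞∙∙⊞∙⊛∘∙∘????
≋∙∘∙∘∘∘∙∘????
???∙∘∙∘∘⊛????
?????????????

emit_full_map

????⊛⊛∘∙⊛
?∘∘∘⊞≋⊛⊞∘
⊛⊞≋∘⊞∙⊚∘∘
∘∙∙∘⊛∘∘∙⊞
∘⊞∙⊛∙∙∘∘∘
⊞∙∙⊞∙⊛∘∙∘
≋∙∘∙∘∘∘∙∘
???∙∘∙∘∘⊛


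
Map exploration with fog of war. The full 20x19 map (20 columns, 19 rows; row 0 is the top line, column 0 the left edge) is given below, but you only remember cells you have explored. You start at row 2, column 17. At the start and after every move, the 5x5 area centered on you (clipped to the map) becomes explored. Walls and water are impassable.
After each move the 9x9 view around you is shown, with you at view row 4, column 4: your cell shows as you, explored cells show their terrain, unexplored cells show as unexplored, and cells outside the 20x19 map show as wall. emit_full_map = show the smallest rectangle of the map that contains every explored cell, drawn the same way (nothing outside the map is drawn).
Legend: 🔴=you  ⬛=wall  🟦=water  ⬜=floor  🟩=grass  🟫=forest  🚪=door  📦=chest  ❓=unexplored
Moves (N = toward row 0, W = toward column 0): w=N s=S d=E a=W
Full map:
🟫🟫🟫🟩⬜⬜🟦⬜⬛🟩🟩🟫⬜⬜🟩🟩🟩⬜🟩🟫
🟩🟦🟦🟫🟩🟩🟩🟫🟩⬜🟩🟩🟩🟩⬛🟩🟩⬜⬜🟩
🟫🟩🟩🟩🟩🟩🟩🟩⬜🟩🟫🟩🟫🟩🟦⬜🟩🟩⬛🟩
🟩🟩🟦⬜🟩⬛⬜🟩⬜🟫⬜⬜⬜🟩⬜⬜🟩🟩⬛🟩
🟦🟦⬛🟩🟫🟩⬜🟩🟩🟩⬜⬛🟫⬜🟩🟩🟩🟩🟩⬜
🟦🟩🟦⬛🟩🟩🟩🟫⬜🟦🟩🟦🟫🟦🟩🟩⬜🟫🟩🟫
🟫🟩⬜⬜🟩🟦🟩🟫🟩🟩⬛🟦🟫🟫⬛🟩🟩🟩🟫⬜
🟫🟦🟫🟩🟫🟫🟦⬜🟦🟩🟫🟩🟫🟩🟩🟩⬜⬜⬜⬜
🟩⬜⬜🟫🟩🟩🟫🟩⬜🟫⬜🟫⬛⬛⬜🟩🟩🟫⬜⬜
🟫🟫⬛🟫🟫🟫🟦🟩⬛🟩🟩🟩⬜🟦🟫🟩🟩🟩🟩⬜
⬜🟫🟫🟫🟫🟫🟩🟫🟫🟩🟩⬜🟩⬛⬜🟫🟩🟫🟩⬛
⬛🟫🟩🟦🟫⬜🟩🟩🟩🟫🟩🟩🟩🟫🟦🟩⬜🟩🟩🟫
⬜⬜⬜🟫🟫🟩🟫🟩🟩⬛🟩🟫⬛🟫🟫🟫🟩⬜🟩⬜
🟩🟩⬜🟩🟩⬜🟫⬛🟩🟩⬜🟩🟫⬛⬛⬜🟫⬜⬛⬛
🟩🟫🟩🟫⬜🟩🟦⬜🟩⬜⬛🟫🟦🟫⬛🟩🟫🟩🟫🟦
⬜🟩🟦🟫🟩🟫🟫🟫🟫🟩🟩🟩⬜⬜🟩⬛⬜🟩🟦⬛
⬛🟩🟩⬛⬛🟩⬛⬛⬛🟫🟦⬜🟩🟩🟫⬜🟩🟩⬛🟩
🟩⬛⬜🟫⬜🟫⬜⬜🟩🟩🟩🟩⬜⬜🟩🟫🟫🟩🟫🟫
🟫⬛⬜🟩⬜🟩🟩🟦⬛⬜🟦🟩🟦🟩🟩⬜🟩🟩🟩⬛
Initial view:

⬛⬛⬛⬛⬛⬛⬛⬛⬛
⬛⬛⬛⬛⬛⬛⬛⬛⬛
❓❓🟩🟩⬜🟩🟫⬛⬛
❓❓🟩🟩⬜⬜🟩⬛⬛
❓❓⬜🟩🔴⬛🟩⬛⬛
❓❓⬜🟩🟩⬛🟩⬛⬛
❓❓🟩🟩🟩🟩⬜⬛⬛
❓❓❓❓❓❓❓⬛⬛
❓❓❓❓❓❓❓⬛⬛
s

⬛⬛⬛⬛⬛⬛⬛⬛⬛
❓❓🟩🟩⬜🟩🟫⬛⬛
❓❓🟩🟩⬜⬜🟩⬛⬛
❓❓⬜🟩🟩⬛🟩⬛⬛
❓❓⬜🟩🔴⬛🟩⬛⬛
❓❓🟩🟩🟩🟩⬜⬛⬛
❓❓🟩⬜🟫🟩🟫⬛⬛
❓❓❓❓❓❓❓⬛⬛
❓❓❓❓❓❓❓⬛⬛

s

❓❓🟩🟩⬜🟩🟫⬛⬛
❓❓🟩🟩⬜⬜🟩⬛⬛
❓❓⬜🟩🟩⬛🟩⬛⬛
❓❓⬜🟩🟩⬛🟩⬛⬛
❓❓🟩🟩🔴🟩⬜⬛⬛
❓❓🟩⬜🟫🟩🟫⬛⬛
❓❓🟩🟩🟩🟫⬜⬛⬛
❓❓❓❓❓❓❓⬛⬛
❓❓❓❓❓❓❓⬛⬛

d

❓🟩🟩⬜🟩🟫⬛⬛⬛
❓🟩🟩⬜⬜🟩⬛⬛⬛
❓⬜🟩🟩⬛🟩⬛⬛⬛
❓⬜🟩🟩⬛🟩⬛⬛⬛
❓🟩🟩🟩🔴⬜⬛⬛⬛
❓🟩⬜🟫🟩🟫⬛⬛⬛
❓🟩🟩🟩🟫⬜⬛⬛⬛
❓❓❓❓❓❓⬛⬛⬛
❓❓❓❓❓❓⬛⬛⬛

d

🟩🟩⬜🟩🟫⬛⬛⬛⬛
🟩🟩⬜⬜🟩⬛⬛⬛⬛
⬜🟩🟩⬛🟩⬛⬛⬛⬛
⬜🟩🟩⬛🟩⬛⬛⬛⬛
🟩🟩🟩🟩🔴⬛⬛⬛⬛
🟩⬜🟫🟩🟫⬛⬛⬛⬛
🟩🟩🟩🟫⬜⬛⬛⬛⬛
❓❓❓❓❓⬛⬛⬛⬛
❓❓❓❓❓⬛⬛⬛⬛

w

⬛⬛⬛⬛⬛⬛⬛⬛⬛
🟩🟩⬜🟩🟫⬛⬛⬛⬛
🟩🟩⬜⬜🟩⬛⬛⬛⬛
⬜🟩🟩⬛🟩⬛⬛⬛⬛
⬜🟩🟩⬛🔴⬛⬛⬛⬛
🟩🟩🟩🟩⬜⬛⬛⬛⬛
🟩⬜🟫🟩🟫⬛⬛⬛⬛
🟩🟩🟩🟫⬜⬛⬛⬛⬛
❓❓❓❓❓⬛⬛⬛⬛

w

⬛⬛⬛⬛⬛⬛⬛⬛⬛
⬛⬛⬛⬛⬛⬛⬛⬛⬛
🟩🟩⬜🟩🟫⬛⬛⬛⬛
🟩🟩⬜⬜🟩⬛⬛⬛⬛
⬜🟩🟩⬛🔴⬛⬛⬛⬛
⬜🟩🟩⬛🟩⬛⬛⬛⬛
🟩🟩🟩🟩⬜⬛⬛⬛⬛
🟩⬜🟫🟩🟫⬛⬛⬛⬛
🟩🟩🟩🟫⬜⬛⬛⬛⬛

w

⬛⬛⬛⬛⬛⬛⬛⬛⬛
⬛⬛⬛⬛⬛⬛⬛⬛⬛
⬛⬛⬛⬛⬛⬛⬛⬛⬛
🟩🟩⬜🟩🟫⬛⬛⬛⬛
🟩🟩⬜⬜🔴⬛⬛⬛⬛
⬜🟩🟩⬛🟩⬛⬛⬛⬛
⬜🟩🟩⬛🟩⬛⬛⬛⬛
🟩🟩🟩🟩⬜⬛⬛⬛⬛
🟩⬜🟫🟩🟫⬛⬛⬛⬛

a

⬛⬛⬛⬛⬛⬛⬛⬛⬛
⬛⬛⬛⬛⬛⬛⬛⬛⬛
⬛⬛⬛⬛⬛⬛⬛⬛⬛
❓🟩🟩⬜🟩🟫⬛⬛⬛
❓🟩🟩⬜🔴🟩⬛⬛⬛
❓⬜🟩🟩⬛🟩⬛⬛⬛
❓⬜🟩🟩⬛🟩⬛⬛⬛
❓🟩🟩🟩🟩⬜⬛⬛⬛
❓🟩⬜🟫🟩🟫⬛⬛⬛

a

⬛⬛⬛⬛⬛⬛⬛⬛⬛
⬛⬛⬛⬛⬛⬛⬛⬛⬛
⬛⬛⬛⬛⬛⬛⬛⬛⬛
❓❓🟩🟩⬜🟩🟫⬛⬛
❓❓🟩🟩🔴⬜🟩⬛⬛
❓❓⬜🟩🟩⬛🟩⬛⬛
❓❓⬜🟩🟩⬛🟩⬛⬛
❓❓🟩🟩🟩🟩⬜⬛⬛
❓❓🟩⬜🟫🟩🟫⬛⬛

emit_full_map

🟩🟩⬜🟩🟫
🟩🟩🔴⬜🟩
⬜🟩🟩⬛🟩
⬜🟩🟩⬛🟩
🟩🟩🟩🟩⬜
🟩⬜🟫🟩🟫
🟩🟩🟩🟫⬜

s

⬛⬛⬛⬛⬛⬛⬛⬛⬛
⬛⬛⬛⬛⬛⬛⬛⬛⬛
❓❓🟩🟩⬜🟩🟫⬛⬛
❓❓🟩🟩⬜⬜🟩⬛⬛
❓❓⬜🟩🔴⬛🟩⬛⬛
❓❓⬜🟩🟩⬛🟩⬛⬛
❓❓🟩🟩🟩🟩⬜⬛⬛
❓❓🟩⬜🟫🟩🟫⬛⬛
❓❓🟩🟩🟩🟫⬜⬛⬛

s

⬛⬛⬛⬛⬛⬛⬛⬛⬛
❓❓🟩🟩⬜🟩🟫⬛⬛
❓❓🟩🟩⬜⬜🟩⬛⬛
❓❓⬜🟩🟩⬛🟩⬛⬛
❓❓⬜🟩🔴⬛🟩⬛⬛
❓❓🟩🟩🟩🟩⬜⬛⬛
❓❓🟩⬜🟫🟩🟫⬛⬛
❓❓🟩🟩🟩🟫⬜⬛⬛
❓❓❓❓❓❓❓⬛⬛

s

❓❓🟩🟩⬜🟩🟫⬛⬛
❓❓🟩🟩⬜⬜🟩⬛⬛
❓❓⬜🟩🟩⬛🟩⬛⬛
❓❓⬜🟩🟩⬛🟩⬛⬛
❓❓🟩🟩🔴🟩⬜⬛⬛
❓❓🟩⬜🟫🟩🟫⬛⬛
❓❓🟩🟩🟩🟫⬜⬛⬛
❓❓❓❓❓❓❓⬛⬛
❓❓❓❓❓❓❓⬛⬛

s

❓❓🟩🟩⬜⬜🟩⬛⬛
❓❓⬜🟩🟩⬛🟩⬛⬛
❓❓⬜🟩🟩⬛🟩⬛⬛
❓❓🟩🟩🟩🟩⬜⬛⬛
❓❓🟩⬜🔴🟩🟫⬛⬛
❓❓🟩🟩🟩🟫⬜⬛⬛
❓❓🟩⬜⬜⬜⬜⬛⬛
❓❓❓❓❓❓❓⬛⬛
❓❓❓❓❓❓❓⬛⬛

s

❓❓⬜🟩🟩⬛🟩⬛⬛
❓❓⬜🟩🟩⬛🟩⬛⬛
❓❓🟩🟩🟩🟩⬜⬛⬛
❓❓🟩⬜🟫🟩🟫⬛⬛
❓❓🟩🟩🔴🟫⬜⬛⬛
❓❓🟩⬜⬜⬜⬜⬛⬛
❓❓🟩🟩🟫⬜⬜⬛⬛
❓❓❓❓❓❓❓⬛⬛
❓❓❓❓❓❓❓⬛⬛

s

❓❓⬜🟩🟩⬛🟩⬛⬛
❓❓🟩🟩🟩🟩⬜⬛⬛
❓❓🟩⬜🟫🟩🟫⬛⬛
❓❓🟩🟩🟩🟫⬜⬛⬛
❓❓🟩⬜🔴⬜⬜⬛⬛
❓❓🟩🟩🟫⬜⬜⬛⬛
❓❓🟩🟩🟩🟩⬜⬛⬛
❓❓❓❓❓❓❓⬛⬛
❓❓❓❓❓❓❓⬛⬛

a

❓❓❓⬜🟩🟩⬛🟩⬛
❓❓❓🟩🟩🟩🟩⬜⬛
❓❓🟩🟩⬜🟫🟩🟫⬛
❓❓⬛🟩🟩🟩🟫⬜⬛
❓❓🟩🟩🔴⬜⬜⬜⬛
❓❓⬜🟩🟩🟫⬜⬜⬛
❓❓🟫🟩🟩🟩🟩⬜⬛
❓❓❓❓❓❓❓❓⬛
❓❓❓❓❓❓❓❓⬛

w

❓❓❓⬜🟩🟩⬛🟩⬛
❓❓❓⬜🟩🟩⬛🟩⬛
❓❓🟩🟩🟩🟩🟩⬜⬛
❓❓🟩🟩⬜🟫🟩🟫⬛
❓❓⬛🟩🔴🟩🟫⬜⬛
❓❓🟩🟩⬜⬜⬜⬜⬛
❓❓⬜🟩🟩🟫⬜⬜⬛
❓❓🟫🟩🟩🟩🟩⬜⬛
❓❓❓❓❓❓❓❓⬛

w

❓❓❓🟩🟩⬜⬜🟩⬛
❓❓❓⬜🟩🟩⬛🟩⬛
❓❓⬜⬜🟩🟩⬛🟩⬛
❓❓🟩🟩🟩🟩🟩⬜⬛
❓❓🟩🟩🔴🟫🟩🟫⬛
❓❓⬛🟩🟩🟩🟫⬜⬛
❓❓🟩🟩⬜⬜⬜⬜⬛
❓❓⬜🟩🟩🟫⬜⬜⬛
❓❓🟫🟩🟩🟩🟩⬜⬛

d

❓❓🟩🟩⬜⬜🟩⬛⬛
❓❓⬜🟩🟩⬛🟩⬛⬛
❓⬜⬜🟩🟩⬛🟩⬛⬛
❓🟩🟩🟩🟩🟩⬜⬛⬛
❓🟩🟩⬜🔴🟩🟫⬛⬛
❓⬛🟩🟩🟩🟫⬜⬛⬛
❓🟩🟩⬜⬜⬜⬜⬛⬛
❓⬜🟩🟩🟫⬜⬜⬛⬛
❓🟫🟩🟩🟩🟩⬜⬛⬛

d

❓🟩🟩⬜⬜🟩⬛⬛⬛
❓⬜🟩🟩⬛🟩⬛⬛⬛
⬜⬜🟩🟩⬛🟩⬛⬛⬛
🟩🟩🟩🟩🟩⬜⬛⬛⬛
🟩🟩⬜🟫🔴🟫⬛⬛⬛
⬛🟩🟩🟩🟫⬜⬛⬛⬛
🟩🟩⬜⬜⬜⬜⬛⬛⬛
⬜🟩🟩🟫⬜⬜⬛⬛⬛
🟫🟩🟩🟩🟩⬜⬛⬛⬛

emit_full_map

❓🟩🟩⬜🟩🟫
❓🟩🟩⬜⬜🟩
❓⬜🟩🟩⬛🟩
⬜⬜🟩🟩⬛🟩
🟩🟩🟩🟩🟩⬜
🟩🟩⬜🟫🔴🟫
⬛🟩🟩🟩🟫⬜
🟩🟩⬜⬜⬜⬜
⬜🟩🟩🟫⬜⬜
🟫🟩🟩🟩🟩⬜

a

❓❓🟩🟩⬜⬜🟩⬛⬛
❓❓⬜🟩🟩⬛🟩⬛⬛
❓⬜⬜🟩🟩⬛🟩⬛⬛
❓🟩🟩🟩🟩🟩⬜⬛⬛
❓🟩🟩⬜🔴🟩🟫⬛⬛
❓⬛🟩🟩🟩🟫⬜⬛⬛
❓🟩🟩⬜⬜⬜⬜⬛⬛
❓⬜🟩🟩🟫⬜⬜⬛⬛
❓🟫🟩🟩🟩🟩⬜⬛⬛

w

❓❓🟩🟩⬜🟩🟫⬛⬛
❓❓🟩🟩⬜⬜🟩⬛⬛
❓❓⬜🟩🟩⬛🟩⬛⬛
❓⬜⬜🟩🟩⬛🟩⬛⬛
❓🟩🟩🟩🔴🟩⬜⬛⬛
❓🟩🟩⬜🟫🟩🟫⬛⬛
❓⬛🟩🟩🟩🟫⬜⬛⬛
❓🟩🟩⬜⬜⬜⬜⬛⬛
❓⬜🟩🟩🟫⬜⬜⬛⬛

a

❓❓❓🟩🟩⬜🟩🟫⬛
❓❓❓🟩🟩⬜⬜🟩⬛
❓❓🟦⬜🟩🟩⬛🟩⬛
❓❓⬜⬜🟩🟩⬛🟩⬛
❓❓🟩🟩🔴🟩🟩⬜⬛
❓❓🟩🟩⬜🟫🟩🟫⬛
❓❓⬛🟩🟩🟩🟫⬜⬛
❓❓🟩🟩⬜⬜⬜⬜⬛
❓❓⬜🟩🟩🟫⬜⬜⬛

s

❓❓❓🟩🟩⬜⬜🟩⬛
❓❓🟦⬜🟩🟩⬛🟩⬛
❓❓⬜⬜🟩🟩⬛🟩⬛
❓❓🟩🟩🟩🟩🟩⬜⬛
❓❓🟩🟩🔴🟫🟩🟫⬛
❓❓⬛🟩🟩🟩🟫⬜⬛
❓❓🟩🟩⬜⬜⬜⬜⬛
❓❓⬜🟩🟩🟫⬜⬜⬛
❓❓🟫🟩🟩🟩🟩⬜⬛

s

❓❓🟦⬜🟩🟩⬛🟩⬛
❓❓⬜⬜🟩🟩⬛🟩⬛
❓❓🟩🟩🟩🟩🟩⬜⬛
❓❓🟩🟩⬜🟫🟩🟫⬛
❓❓⬛🟩🔴🟩🟫⬜⬛
❓❓🟩🟩⬜⬜⬜⬜⬛
❓❓⬜🟩🟩🟫⬜⬜⬛
❓❓🟫🟩🟩🟩🟩⬜⬛
❓❓❓❓❓❓❓❓⬛

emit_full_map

❓🟩🟩⬜🟩🟫
❓🟩🟩⬜⬜🟩
🟦⬜🟩🟩⬛🟩
⬜⬜🟩🟩⬛🟩
🟩🟩🟩🟩🟩⬜
🟩🟩⬜🟫🟩🟫
⬛🟩🔴🟩🟫⬜
🟩🟩⬜⬜⬜⬜
⬜🟩🟩🟫⬜⬜
🟫🟩🟩🟩🟩⬜


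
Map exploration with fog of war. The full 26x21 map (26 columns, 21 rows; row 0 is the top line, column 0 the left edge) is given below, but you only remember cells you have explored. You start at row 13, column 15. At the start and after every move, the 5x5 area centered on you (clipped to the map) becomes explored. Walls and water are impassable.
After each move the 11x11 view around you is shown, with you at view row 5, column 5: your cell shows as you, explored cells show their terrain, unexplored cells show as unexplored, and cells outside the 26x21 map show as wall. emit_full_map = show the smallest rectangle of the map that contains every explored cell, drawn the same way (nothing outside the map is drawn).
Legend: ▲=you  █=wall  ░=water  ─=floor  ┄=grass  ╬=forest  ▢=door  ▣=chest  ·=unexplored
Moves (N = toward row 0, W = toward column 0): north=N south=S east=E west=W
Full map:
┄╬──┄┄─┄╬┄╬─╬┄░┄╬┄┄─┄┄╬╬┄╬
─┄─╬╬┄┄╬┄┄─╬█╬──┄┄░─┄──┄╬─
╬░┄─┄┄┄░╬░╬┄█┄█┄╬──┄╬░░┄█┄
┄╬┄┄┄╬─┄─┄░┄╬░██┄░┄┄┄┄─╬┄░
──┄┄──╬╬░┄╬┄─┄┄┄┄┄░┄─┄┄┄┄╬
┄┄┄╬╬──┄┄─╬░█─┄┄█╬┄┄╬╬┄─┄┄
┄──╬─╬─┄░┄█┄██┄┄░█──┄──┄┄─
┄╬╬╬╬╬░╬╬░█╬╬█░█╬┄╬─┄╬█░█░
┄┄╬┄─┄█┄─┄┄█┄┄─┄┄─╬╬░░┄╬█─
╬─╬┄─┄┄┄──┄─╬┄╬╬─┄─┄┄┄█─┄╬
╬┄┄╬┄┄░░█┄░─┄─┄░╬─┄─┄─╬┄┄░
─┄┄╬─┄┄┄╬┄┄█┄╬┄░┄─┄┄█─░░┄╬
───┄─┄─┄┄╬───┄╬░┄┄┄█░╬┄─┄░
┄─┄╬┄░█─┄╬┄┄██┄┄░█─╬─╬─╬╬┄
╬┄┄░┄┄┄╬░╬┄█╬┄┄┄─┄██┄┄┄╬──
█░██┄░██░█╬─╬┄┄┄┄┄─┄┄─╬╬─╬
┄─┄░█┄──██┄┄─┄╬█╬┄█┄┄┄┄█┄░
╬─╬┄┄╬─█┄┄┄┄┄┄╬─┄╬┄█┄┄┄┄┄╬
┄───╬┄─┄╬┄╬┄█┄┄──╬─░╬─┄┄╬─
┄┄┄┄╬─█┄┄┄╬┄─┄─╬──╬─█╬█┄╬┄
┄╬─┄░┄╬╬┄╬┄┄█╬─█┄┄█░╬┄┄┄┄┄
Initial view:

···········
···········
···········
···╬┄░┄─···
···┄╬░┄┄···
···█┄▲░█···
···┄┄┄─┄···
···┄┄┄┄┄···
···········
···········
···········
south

···········
···········
···╬┄░┄─···
···┄╬░┄┄···
···█┄┄░█···
···┄┄▲─┄···
···┄┄┄┄┄···
···┄╬█╬┄···
···········
···········
···········

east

···········
···········
··╬┄░┄─····
··┄╬░┄┄┄···
··█┄┄░█─···
··┄┄┄▲┄█···
··┄┄┄┄┄─···
··┄╬█╬┄█···
···········
···········
···········

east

···········
···········
·╬┄░┄─·····
·┄╬░┄┄┄█···
·█┄┄░█─╬···
·┄┄┄─▲██···
·┄┄┄┄┄─┄···
·┄╬█╬┄█┄···
···········
···········
···········

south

···········
·╬┄░┄─·····
·┄╬░┄┄┄█···
·█┄┄░█─╬···
·┄┄┄─┄██···
·┄┄┄┄▲─┄···
·┄╬█╬┄█┄···
···─┄╬┄█···
···········
···········
···········

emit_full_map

╬┄░┄─··
┄╬░┄┄┄█
█┄┄░█─╬
┄┄┄─┄██
┄┄┄┄▲─┄
┄╬█╬┄█┄
··─┄╬┄█

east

···········
╬┄░┄─······
┄╬░┄┄┄█····
█┄┄░█─╬─···
┄┄┄─┄██┄···
┄┄┄┄┄▲┄┄···
┄╬█╬┄█┄┄···
··─┄╬┄█┄···
···········
···········
···········

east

···········
┄░┄─·······
╬░┄┄┄█·····
┄┄░█─╬─╬···
┄┄─┄██┄┄···
┄┄┄┄─▲┄─···
╬█╬┄█┄┄┄···
·─┄╬┄█┄┄···
···········
···········
···········

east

···········
░┄─········
░┄┄┄█······
┄░█─╬─╬─···
┄─┄██┄┄┄···
┄┄┄─┄▲─╬···
█╬┄█┄┄┄┄···
─┄╬┄█┄┄┄···
···········
···········
···········

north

···········
···········
░┄─········
░┄┄┄█░╬┄···
┄░█─╬─╬─···
┄─┄██▲┄┄···
┄┄┄─┄┄─╬···
█╬┄█┄┄┄┄···
─┄╬┄█┄┄┄···
···········
···········

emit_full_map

╬┄░┄─·····
┄╬░┄┄┄█░╬┄
█┄┄░█─╬─╬─
┄┄┄─┄██▲┄┄
┄┄┄┄┄─┄┄─╬
┄╬█╬┄█┄┄┄┄
··─┄╬┄█┄┄┄

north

···········
···········
···········
░┄─┄┄█─░···
░┄┄┄█░╬┄···
┄░█─╬▲╬─···
┄─┄██┄┄┄···
┄┄┄─┄┄─╬···
█╬┄█┄┄┄┄···
─┄╬┄█┄┄┄···
···········

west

···········
···········
···········
┄░┄─┄┄█─░··
╬░┄┄┄█░╬┄··
┄┄░█─▲─╬─··
┄┄─┄██┄┄┄··
┄┄┄┄─┄┄─╬··
╬█╬┄█┄┄┄┄··
·─┄╬┄█┄┄┄··
···········

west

···········
···········
···········
╬┄░┄─┄┄█─░·
┄╬░┄┄┄█░╬┄·
█┄┄░█▲╬─╬─·
┄┄┄─┄██┄┄┄·
┄┄┄┄┄─┄┄─╬·
┄╬█╬┄█┄┄┄┄·
··─┄╬┄█┄┄┄·
···········

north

···········
···········
···········
···╬─┄─┄···
╬┄░┄─┄┄█─░·
┄╬░┄┄▲█░╬┄·
█┄┄░█─╬─╬─·
┄┄┄─┄██┄┄┄·
┄┄┄┄┄─┄┄─╬·
┄╬█╬┄█┄┄┄┄·
··─┄╬┄█┄┄┄·

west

···········
···········
···········
···░╬─┄─┄··
·╬┄░┄─┄┄█─░
·┄╬░┄▲┄█░╬┄
·█┄┄░█─╬─╬─
·┄┄┄─┄██┄┄┄
·┄┄┄┄┄─┄┄─╬
·┄╬█╬┄█┄┄┄┄
···─┄╬┄█┄┄┄

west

···········
···········
···········
···┄░╬─┄─┄·
··╬┄░┄─┄┄█─
··┄╬░▲┄┄█░╬
··█┄┄░█─╬─╬
··┄┄┄─┄██┄┄
··┄┄┄┄┄─┄┄─
··┄╬█╬┄█┄┄┄
····─┄╬┄█┄┄

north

···········
···········
···········
···╬╬─┄─···
···┄░╬─┄─┄·
··╬┄░▲─┄┄█─
··┄╬░┄┄┄█░╬
··█┄┄░█─╬─╬
··┄┄┄─┄██┄┄
··┄┄┄┄┄─┄┄─
··┄╬█╬┄█┄┄┄

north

···········
···········
···········
···─┄┄─╬···
···╬╬─┄─···
···┄░▲─┄─┄·
··╬┄░┄─┄┄█─
··┄╬░┄┄┄█░╬
··█┄┄░█─╬─╬
··┄┄┄─┄██┄┄
··┄┄┄┄┄─┄┄─

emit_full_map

·─┄┄─╬····
·╬╬─┄─····
·┄░▲─┄─┄··
╬┄░┄─┄┄█─░
┄╬░┄┄┄█░╬┄
█┄┄░█─╬─╬─
┄┄┄─┄██┄┄┄
┄┄┄┄┄─┄┄─╬
┄╬█╬┄█┄┄┄┄
··─┄╬┄█┄┄┄

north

···········
···········
···········
···░█╬┄╬···
···─┄┄─╬···
···╬╬▲┄─···
···┄░╬─┄─┄·
··╬┄░┄─┄┄█─
··┄╬░┄┄┄█░╬
··█┄┄░█─╬─╬
··┄┄┄─┄██┄┄

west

···········
···········
···········
···█░█╬┄╬··
···┄─┄┄─╬··
···┄╬▲─┄─··
···─┄░╬─┄─┄
···╬┄░┄─┄┄█
···┄╬░┄┄┄█░
···█┄┄░█─╬─
···┄┄┄─┄██┄

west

···········
···········
···········
···╬█░█╬┄╬·
···┄┄─┄┄─╬·
···╬┄▲╬─┄─·
···┄─┄░╬─┄─
···┄╬┄░┄─┄┄
····┄╬░┄┄┄█
····█┄┄░█─╬
····┄┄┄─┄██

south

···········
···········
···╬█░█╬┄╬·
···┄┄─┄┄─╬·
···╬┄╬╬─┄─·
···┄─▲░╬─┄─
···┄╬┄░┄─┄┄
···─┄╬░┄┄┄█
····█┄┄░█─╬
····┄┄┄─┄██
····┄┄┄┄┄─┄

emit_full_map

╬█░█╬┄╬····
┄┄─┄┄─╬····
╬┄╬╬─┄─····
┄─▲░╬─┄─┄··
┄╬┄░┄─┄┄█─░
─┄╬░┄┄┄█░╬┄
·█┄┄░█─╬─╬─
·┄┄┄─┄██┄┄┄
·┄┄┄┄┄─┄┄─╬
·┄╬█╬┄█┄┄┄┄
···─┄╬┄█┄┄┄
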